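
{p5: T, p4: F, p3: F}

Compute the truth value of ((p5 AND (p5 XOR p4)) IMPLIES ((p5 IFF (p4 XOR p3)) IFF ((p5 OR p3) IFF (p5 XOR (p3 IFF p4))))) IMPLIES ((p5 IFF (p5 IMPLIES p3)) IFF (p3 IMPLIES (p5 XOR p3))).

F

Substituting p5=T, p4=F, p3=F:
p5 XOR p4 = T XOR F = T
p5 AND (p5 XOR p4) = T AND T = T
p4 XOR p3 = F XOR F = F
p5 IFF (p4 XOR p3) = T IFF F = F
p5 OR p3 = T OR F = T
p3 IFF p4 = F IFF F = T
p5 XOR (p3 IFF p4) = T XOR T = F
(p5 OR p3) IFF (p5 XOR (p3 IFF p4)) = T IFF F = F
(p5 IFF (p4 XOR p3)) IFF ((p5 OR p3) IFF (p5 XOR (p3 IFF p4))) = F IFF F = T
(p5 AND (p5 XOR p4)) IMPLIES ((p5 IFF (p4 XOR p3)) IFF ((p5 OR p3) IFF (p5 XOR (p3 IFF p4)))) = T IMPLIES T = T
p5 IMPLIES p3 = T IMPLIES F = F
p5 IFF (p5 IMPLIES p3) = T IFF F = F
p5 XOR p3 = T XOR F = T
p3 IMPLIES (p5 XOR p3) = F IMPLIES T = T
(p5 IFF (p5 IMPLIES p3)) IFF (p3 IMPLIES (p5 XOR p3)) = F IFF T = F
((p5 AND (p5 XOR p4)) IMPLIES ((p5 IFF (p4 XOR p3)) IFF ((p5 OR p3) IFF (p5 XOR (p3 IFF p4))))) IMPLIES ((p5 IFF (p5 IMPLIES p3)) IFF (p3 IMPLIES (p5 XOR p3))) = T IMPLIES F = F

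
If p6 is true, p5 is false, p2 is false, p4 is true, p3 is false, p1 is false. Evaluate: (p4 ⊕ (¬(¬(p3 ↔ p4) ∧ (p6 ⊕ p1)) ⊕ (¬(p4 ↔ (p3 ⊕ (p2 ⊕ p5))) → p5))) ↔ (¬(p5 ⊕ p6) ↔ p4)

False

p3 ↔ p4 = False ↔ True = False
¬(p3 ↔ p4) = ¬False = True
p6 ⊕ p1 = True ⊕ False = True
¬(p3 ↔ p4) ∧ (p6 ⊕ p1) = True ∧ True = True
¬(¬(p3 ↔ p4) ∧ (p6 ⊕ p1)) = ¬True = False
p2 ⊕ p5 = False ⊕ False = False
p3 ⊕ (p2 ⊕ p5) = False ⊕ False = False
p4 ↔ (p3 ⊕ (p2 ⊕ p5)) = True ↔ False = False
¬(p4 ↔ (p3 ⊕ (p2 ⊕ p5))) = ¬False = True
¬(p4 ↔ (p3 ⊕ (p2 ⊕ p5))) → p5 = True → False = False
¬(¬(p3 ↔ p4) ∧ (p6 ⊕ p1)) ⊕ (¬(p4 ↔ (p3 ⊕ (p2 ⊕ p5))) → p5) = False ⊕ False = False
p4 ⊕ (¬(¬(p3 ↔ p4) ∧ (p6 ⊕ p1)) ⊕ (¬(p4 ↔ (p3 ⊕ (p2 ⊕ p5))) → p5)) = True ⊕ False = True
p5 ⊕ p6 = False ⊕ True = True
¬(p5 ⊕ p6) = ¬True = False
¬(p5 ⊕ p6) ↔ p4 = False ↔ True = False
(p4 ⊕ (¬(¬(p3 ↔ p4) ∧ (p6 ⊕ p1)) ⊕ (¬(p4 ↔ (p3 ⊕ (p2 ⊕ p5))) → p5))) ↔ (¬(p5 ⊕ p6) ↔ p4) = True ↔ False = False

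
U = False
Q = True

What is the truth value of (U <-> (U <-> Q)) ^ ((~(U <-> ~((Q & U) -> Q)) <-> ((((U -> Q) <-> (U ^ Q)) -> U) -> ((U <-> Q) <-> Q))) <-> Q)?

U <-> Q = False <-> True = False
U <-> (U <-> Q) = False <-> False = True
Q & U = True & False = False
(Q & U) -> Q = False -> True = True
~((Q & U) -> Q) = ~True = False
U <-> ~((Q & U) -> Q) = False <-> False = True
~(U <-> ~((Q & U) -> Q)) = ~True = False
U -> Q = False -> True = True
U ^ Q = False ^ True = True
(U -> Q) <-> (U ^ Q) = True <-> True = True
((U -> Q) <-> (U ^ Q)) -> U = True -> False = False
U <-> Q = False <-> True = False
(U <-> Q) <-> Q = False <-> True = False
(((U -> Q) <-> (U ^ Q)) -> U) -> ((U <-> Q) <-> Q) = False -> False = True
~(U <-> ~((Q & U) -> Q)) <-> ((((U -> Q) <-> (U ^ Q)) -> U) -> ((U <-> Q) <-> Q)) = False <-> True = False
(~(U <-> ~((Q & U) -> Q)) <-> ((((U -> Q) <-> (U ^ Q)) -> U) -> ((U <-> Q) <-> Q))) <-> Q = False <-> True = False
(U <-> (U <-> Q)) ^ ((~(U <-> ~((Q & U) -> Q)) <-> ((((U -> Q) <-> (U ^ Q)) -> U) -> ((U <-> Q) <-> Q))) <-> Q) = True ^ False = True

True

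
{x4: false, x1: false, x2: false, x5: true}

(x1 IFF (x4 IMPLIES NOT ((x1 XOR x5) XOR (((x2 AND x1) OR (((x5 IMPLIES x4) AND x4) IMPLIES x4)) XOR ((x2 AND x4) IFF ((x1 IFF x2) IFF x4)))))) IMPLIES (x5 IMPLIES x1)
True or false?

Substituting x4=false, x1=false, x2=false, x5=true:
x1 XOR x5 = false XOR true = true
x2 AND x1 = false AND false = false
x5 IMPLIES x4 = true IMPLIES false = false
(x5 IMPLIES x4) AND x4 = false AND false = false
((x5 IMPLIES x4) AND x4) IMPLIES x4 = false IMPLIES false = true
(x2 AND x1) OR (((x5 IMPLIES x4) AND x4) IMPLIES x4) = false OR true = true
x2 AND x4 = false AND false = false
x1 IFF x2 = false IFF false = true
(x1 IFF x2) IFF x4 = true IFF false = false
(x2 AND x4) IFF ((x1 IFF x2) IFF x4) = false IFF false = true
((x2 AND x1) OR (((x5 IMPLIES x4) AND x4) IMPLIES x4)) XOR ((x2 AND x4) IFF ((x1 IFF x2) IFF x4)) = true XOR true = false
(x1 XOR x5) XOR (((x2 AND x1) OR (((x5 IMPLIES x4) AND x4) IMPLIES x4)) XOR ((x2 AND x4) IFF ((x1 IFF x2) IFF x4))) = true XOR false = true
NOT ((x1 XOR x5) XOR (((x2 AND x1) OR (((x5 IMPLIES x4) AND x4) IMPLIES x4)) XOR ((x2 AND x4) IFF ((x1 IFF x2) IFF x4)))) = NOT true = false
x4 IMPLIES NOT ((x1 XOR x5) XOR (((x2 AND x1) OR (((x5 IMPLIES x4) AND x4) IMPLIES x4)) XOR ((x2 AND x4) IFF ((x1 IFF x2) IFF x4)))) = false IMPLIES false = true
x1 IFF (x4 IMPLIES NOT ((x1 XOR x5) XOR (((x2 AND x1) OR (((x5 IMPLIES x4) AND x4) IMPLIES x4)) XOR ((x2 AND x4) IFF ((x1 IFF x2) IFF x4))))) = false IFF true = false
x5 IMPLIES x1 = true IMPLIES false = false
(x1 IFF (x4 IMPLIES NOT ((x1 XOR x5) XOR (((x2 AND x1) OR (((x5 IMPLIES x4) AND x4) IMPLIES x4)) XOR ((x2 AND x4) IFF ((x1 IFF x2) IFF x4)))))) IMPLIES (x5 IMPLIES x1) = false IMPLIES false = true

true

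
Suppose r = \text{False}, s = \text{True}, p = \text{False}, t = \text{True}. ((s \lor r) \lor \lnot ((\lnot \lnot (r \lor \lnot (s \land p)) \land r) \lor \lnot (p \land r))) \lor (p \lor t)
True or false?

\text{True}

s \lor r = \text{True} \lor \text{False} = \text{True}
s \land p = \text{True} \land \text{False} = \text{False}
\lnot (s \land p) = \lnot \text{False} = \text{True}
r \lor \lnot (s \land p) = \text{False} \lor \text{True} = \text{True}
\lnot (r \lor \lnot (s \land p)) = \lnot \text{True} = \text{False}
\lnot \lnot (r \lor \lnot (s \land p)) = \lnot \text{False} = \text{True}
\lnot \lnot (r \lor \lnot (s \land p)) \land r = \text{True} \land \text{False} = \text{False}
p \land r = \text{False} \land \text{False} = \text{False}
\lnot (p \land r) = \lnot \text{False} = \text{True}
(\lnot \lnot (r \lor \lnot (s \land p)) \land r) \lor \lnot (p \land r) = \text{False} \lor \text{True} = \text{True}
\lnot ((\lnot \lnot (r \lor \lnot (s \land p)) \land r) \lor \lnot (p \land r)) = \lnot \text{True} = \text{False}
(s \lor r) \lor \lnot ((\lnot \lnot (r \lor \lnot (s \land p)) \land r) \lor \lnot (p \land r)) = \text{True} \lor \text{False} = \text{True}
p \lor t = \text{False} \lor \text{True} = \text{True}
((s \lor r) \lor \lnot ((\lnot \lnot (r \lor \lnot (s \land p)) \land r) \lor \lnot (p \land r))) \lor (p \lor t) = \text{True} \lor \text{True} = \text{True}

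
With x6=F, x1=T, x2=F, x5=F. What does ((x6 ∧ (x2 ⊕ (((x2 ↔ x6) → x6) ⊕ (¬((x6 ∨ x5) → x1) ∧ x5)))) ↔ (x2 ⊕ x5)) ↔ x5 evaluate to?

x2 ↔ x6 = F ↔ F = T
(x2 ↔ x6) → x6 = T → F = F
x6 ∨ x5 = F ∨ F = F
(x6 ∨ x5) → x1 = F → T = T
¬((x6 ∨ x5) → x1) = ¬T = F
¬((x6 ∨ x5) → x1) ∧ x5 = F ∧ F = F
((x2 ↔ x6) → x6) ⊕ (¬((x6 ∨ x5) → x1) ∧ x5) = F ⊕ F = F
x2 ⊕ (((x2 ↔ x6) → x6) ⊕ (¬((x6 ∨ x5) → x1) ∧ x5)) = F ⊕ F = F
x6 ∧ (x2 ⊕ (((x2 ↔ x6) → x6) ⊕ (¬((x6 ∨ x5) → x1) ∧ x5))) = F ∧ F = F
x2 ⊕ x5 = F ⊕ F = F
(x6 ∧ (x2 ⊕ (((x2 ↔ x6) → x6) ⊕ (¬((x6 ∨ x5) → x1) ∧ x5)))) ↔ (x2 ⊕ x5) = F ↔ F = T
((x6 ∧ (x2 ⊕ (((x2 ↔ x6) → x6) ⊕ (¬((x6 ∨ x5) → x1) ∧ x5)))) ↔ (x2 ⊕ x5)) ↔ x5 = T ↔ F = F

F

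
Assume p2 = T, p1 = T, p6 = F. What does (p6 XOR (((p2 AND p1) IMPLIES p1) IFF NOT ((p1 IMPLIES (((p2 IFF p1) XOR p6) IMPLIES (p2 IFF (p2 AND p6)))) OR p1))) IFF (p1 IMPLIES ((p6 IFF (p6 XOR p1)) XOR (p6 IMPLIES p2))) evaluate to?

p2 AND p1 = T AND T = T
(p2 AND p1) IMPLIES p1 = T IMPLIES T = T
p2 IFF p1 = T IFF T = T
(p2 IFF p1) XOR p6 = T XOR F = T
p2 AND p6 = T AND F = F
p2 IFF (p2 AND p6) = T IFF F = F
((p2 IFF p1) XOR p6) IMPLIES (p2 IFF (p2 AND p6)) = T IMPLIES F = F
p1 IMPLIES (((p2 IFF p1) XOR p6) IMPLIES (p2 IFF (p2 AND p6))) = T IMPLIES F = F
(p1 IMPLIES (((p2 IFF p1) XOR p6) IMPLIES (p2 IFF (p2 AND p6)))) OR p1 = F OR T = T
NOT ((p1 IMPLIES (((p2 IFF p1) XOR p6) IMPLIES (p2 IFF (p2 AND p6)))) OR p1) = NOT T = F
((p2 AND p1) IMPLIES p1) IFF NOT ((p1 IMPLIES (((p2 IFF p1) XOR p6) IMPLIES (p2 IFF (p2 AND p6)))) OR p1) = T IFF F = F
p6 XOR (((p2 AND p1) IMPLIES p1) IFF NOT ((p1 IMPLIES (((p2 IFF p1) XOR p6) IMPLIES (p2 IFF (p2 AND p6)))) OR p1)) = F XOR F = F
p6 XOR p1 = F XOR T = T
p6 IFF (p6 XOR p1) = F IFF T = F
p6 IMPLIES p2 = F IMPLIES T = T
(p6 IFF (p6 XOR p1)) XOR (p6 IMPLIES p2) = F XOR T = T
p1 IMPLIES ((p6 IFF (p6 XOR p1)) XOR (p6 IMPLIES p2)) = T IMPLIES T = T
(p6 XOR (((p2 AND p1) IMPLIES p1) IFF NOT ((p1 IMPLIES (((p2 IFF p1) XOR p6) IMPLIES (p2 IFF (p2 AND p6)))) OR p1))) IFF (p1 IMPLIES ((p6 IFF (p6 XOR p1)) XOR (p6 IMPLIES p2))) = F IFF T = F

F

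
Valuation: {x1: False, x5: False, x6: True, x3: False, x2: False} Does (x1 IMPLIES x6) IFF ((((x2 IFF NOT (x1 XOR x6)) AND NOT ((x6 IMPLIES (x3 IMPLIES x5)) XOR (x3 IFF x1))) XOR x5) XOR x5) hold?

x1 IMPLIES x6 = False IMPLIES True = True
x1 XOR x6 = False XOR True = True
NOT (x1 XOR x6) = NOT True = False
x2 IFF NOT (x1 XOR x6) = False IFF False = True
x3 IMPLIES x5 = False IMPLIES False = True
x6 IMPLIES (x3 IMPLIES x5) = True IMPLIES True = True
x3 IFF x1 = False IFF False = True
(x6 IMPLIES (x3 IMPLIES x5)) XOR (x3 IFF x1) = True XOR True = False
NOT ((x6 IMPLIES (x3 IMPLIES x5)) XOR (x3 IFF x1)) = NOT False = True
(x2 IFF NOT (x1 XOR x6)) AND NOT ((x6 IMPLIES (x3 IMPLIES x5)) XOR (x3 IFF x1)) = True AND True = True
((x2 IFF NOT (x1 XOR x6)) AND NOT ((x6 IMPLIES (x3 IMPLIES x5)) XOR (x3 IFF x1))) XOR x5 = True XOR False = True
(((x2 IFF NOT (x1 XOR x6)) AND NOT ((x6 IMPLIES (x3 IMPLIES x5)) XOR (x3 IFF x1))) XOR x5) XOR x5 = True XOR False = True
(x1 IMPLIES x6) IFF ((((x2 IFF NOT (x1 XOR x6)) AND NOT ((x6 IMPLIES (x3 IMPLIES x5)) XOR (x3 IFF x1))) XOR x5) XOR x5) = True IFF True = True

True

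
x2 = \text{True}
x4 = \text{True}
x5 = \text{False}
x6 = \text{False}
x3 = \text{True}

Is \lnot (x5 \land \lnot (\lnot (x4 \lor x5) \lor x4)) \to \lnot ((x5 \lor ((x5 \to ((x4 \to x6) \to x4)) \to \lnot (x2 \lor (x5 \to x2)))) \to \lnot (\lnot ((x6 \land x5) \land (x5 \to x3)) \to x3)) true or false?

Substituting x2=\text{True}, x4=\text{True}, x5=\text{False}, x6=\text{False}, x3=\text{True}:
x4 \lor x5 = \text{True} \lor \text{False} = \text{True}
\lnot (x4 \lor x5) = \lnot \text{True} = \text{False}
\lnot (x4 \lor x5) \lor x4 = \text{False} \lor \text{True} = \text{True}
\lnot (\lnot (x4 \lor x5) \lor x4) = \lnot \text{True} = \text{False}
x5 \land \lnot (\lnot (x4 \lor x5) \lor x4) = \text{False} \land \text{False} = \text{False}
\lnot (x5 \land \lnot (\lnot (x4 \lor x5) \lor x4)) = \lnot \text{False} = \text{True}
x4 \to x6 = \text{True} \to \text{False} = \text{False}
(x4 \to x6) \to x4 = \text{False} \to \text{True} = \text{True}
x5 \to ((x4 \to x6) \to x4) = \text{False} \to \text{True} = \text{True}
x5 \to x2 = \text{False} \to \text{True} = \text{True}
x2 \lor (x5 \to x2) = \text{True} \lor \text{True} = \text{True}
\lnot (x2 \lor (x5 \to x2)) = \lnot \text{True} = \text{False}
(x5 \to ((x4 \to x6) \to x4)) \to \lnot (x2 \lor (x5 \to x2)) = \text{True} \to \text{False} = \text{False}
x5 \lor ((x5 \to ((x4 \to x6) \to x4)) \to \lnot (x2 \lor (x5 \to x2))) = \text{False} \lor \text{False} = \text{False}
x6 \land x5 = \text{False} \land \text{False} = \text{False}
x5 \to x3 = \text{False} \to \text{True} = \text{True}
(x6 \land x5) \land (x5 \to x3) = \text{False} \land \text{True} = \text{False}
\lnot ((x6 \land x5) \land (x5 \to x3)) = \lnot \text{False} = \text{True}
\lnot ((x6 \land x5) \land (x5 \to x3)) \to x3 = \text{True} \to \text{True} = \text{True}
\lnot (\lnot ((x6 \land x5) \land (x5 \to x3)) \to x3) = \lnot \text{True} = \text{False}
(x5 \lor ((x5 \to ((x4 \to x6) \to x4)) \to \lnot (x2 \lor (x5 \to x2)))) \to \lnot (\lnot ((x6 \land x5) \land (x5 \to x3)) \to x3) = \text{False} \to \text{False} = \text{True}
\lnot ((x5 \lor ((x5 \to ((x4 \to x6) \to x4)) \to \lnot (x2 \lor (x5 \to x2)))) \to \lnot (\lnot ((x6 \land x5) \land (x5 \to x3)) \to x3)) = \lnot \text{True} = \text{False}
\lnot (x5 \land \lnot (\lnot (x4 \lor x5) \lor x4)) \to \lnot ((x5 \lor ((x5 \to ((x4 \to x6) \to x4)) \to \lnot (x2 \lor (x5 \to x2)))) \to \lnot (\lnot ((x6 \land x5) \land (x5 \to x3)) \to x3)) = \text{True} \to \text{False} = \text{False}

\text{False}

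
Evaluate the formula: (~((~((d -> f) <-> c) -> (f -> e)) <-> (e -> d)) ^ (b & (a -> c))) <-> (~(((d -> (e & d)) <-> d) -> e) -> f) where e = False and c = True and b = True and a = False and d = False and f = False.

d -> f = False -> False = True
(d -> f) <-> c = True <-> True = True
~((d -> f) <-> c) = ~True = False
f -> e = False -> False = True
~((d -> f) <-> c) -> (f -> e) = False -> True = True
e -> d = False -> False = True
(~((d -> f) <-> c) -> (f -> e)) <-> (e -> d) = True <-> True = True
~((~((d -> f) <-> c) -> (f -> e)) <-> (e -> d)) = ~True = False
a -> c = False -> True = True
b & (a -> c) = True & True = True
~((~((d -> f) <-> c) -> (f -> e)) <-> (e -> d)) ^ (b & (a -> c)) = False ^ True = True
e & d = False & False = False
d -> (e & d) = False -> False = True
(d -> (e & d)) <-> d = True <-> False = False
((d -> (e & d)) <-> d) -> e = False -> False = True
~(((d -> (e & d)) <-> d) -> e) = ~True = False
~(((d -> (e & d)) <-> d) -> e) -> f = False -> False = True
(~((~((d -> f) <-> c) -> (f -> e)) <-> (e -> d)) ^ (b & (a -> c))) <-> (~(((d -> (e & d)) <-> d) -> e) -> f) = True <-> True = True

True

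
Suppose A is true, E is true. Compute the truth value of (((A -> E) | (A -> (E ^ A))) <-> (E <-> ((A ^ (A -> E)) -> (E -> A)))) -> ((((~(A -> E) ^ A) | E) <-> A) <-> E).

A -> E = T -> T = T
E ^ A = T ^ T = F
A -> (E ^ A) = T -> F = F
(A -> E) | (A -> (E ^ A)) = T | F = T
A -> E = T -> T = T
A ^ (A -> E) = T ^ T = F
E -> A = T -> T = T
(A ^ (A -> E)) -> (E -> A) = F -> T = T
E <-> ((A ^ (A -> E)) -> (E -> A)) = T <-> T = T
((A -> E) | (A -> (E ^ A))) <-> (E <-> ((A ^ (A -> E)) -> (E -> A))) = T <-> T = T
A -> E = T -> T = T
~(A -> E) = ~T = F
~(A -> E) ^ A = F ^ T = T
(~(A -> E) ^ A) | E = T | T = T
((~(A -> E) ^ A) | E) <-> A = T <-> T = T
(((~(A -> E) ^ A) | E) <-> A) <-> E = T <-> T = T
(((A -> E) | (A -> (E ^ A))) <-> (E <-> ((A ^ (A -> E)) -> (E -> A)))) -> ((((~(A -> E) ^ A) | E) <-> A) <-> E) = T -> T = T

T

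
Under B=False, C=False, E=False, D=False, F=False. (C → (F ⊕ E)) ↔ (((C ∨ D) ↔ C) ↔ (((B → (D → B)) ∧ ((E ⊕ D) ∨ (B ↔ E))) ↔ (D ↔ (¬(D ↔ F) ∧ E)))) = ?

True

Substituting B=False, C=False, E=False, D=False, F=False:
F ⊕ E = False ⊕ False = False
C → (F ⊕ E) = False → False = True
C ∨ D = False ∨ False = False
(C ∨ D) ↔ C = False ↔ False = True
D → B = False → False = True
B → (D → B) = False → True = True
E ⊕ D = False ⊕ False = False
B ↔ E = False ↔ False = True
(E ⊕ D) ∨ (B ↔ E) = False ∨ True = True
(B → (D → B)) ∧ ((E ⊕ D) ∨ (B ↔ E)) = True ∧ True = True
D ↔ F = False ↔ False = True
¬(D ↔ F) = ¬True = False
¬(D ↔ F) ∧ E = False ∧ False = False
D ↔ (¬(D ↔ F) ∧ E) = False ↔ False = True
((B → (D → B)) ∧ ((E ⊕ D) ∨ (B ↔ E))) ↔ (D ↔ (¬(D ↔ F) ∧ E)) = True ↔ True = True
((C ∨ D) ↔ C) ↔ (((B → (D → B)) ∧ ((E ⊕ D) ∨ (B ↔ E))) ↔ (D ↔ (¬(D ↔ F) ∧ E))) = True ↔ True = True
(C → (F ⊕ E)) ↔ (((C ∨ D) ↔ C) ↔ (((B → (D → B)) ∧ ((E ⊕ D) ∨ (B ↔ E))) ↔ (D ↔ (¬(D ↔ F) ∧ E)))) = True ↔ True = True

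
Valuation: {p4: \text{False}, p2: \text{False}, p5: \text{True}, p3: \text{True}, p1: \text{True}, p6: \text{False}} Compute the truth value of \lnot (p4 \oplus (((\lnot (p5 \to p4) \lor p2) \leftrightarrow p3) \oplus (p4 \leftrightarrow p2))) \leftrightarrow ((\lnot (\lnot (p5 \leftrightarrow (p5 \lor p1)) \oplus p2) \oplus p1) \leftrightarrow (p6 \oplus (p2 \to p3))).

\text{False}

p5 \to p4 = \text{True} \to \text{False} = \text{False}
\lnot (p5 \to p4) = \lnot \text{False} = \text{True}
\lnot (p5 \to p4) \lor p2 = \text{True} \lor \text{False} = \text{True}
(\lnot (p5 \to p4) \lor p2) \leftrightarrow p3 = \text{True} \leftrightarrow \text{True} = \text{True}
p4 \leftrightarrow p2 = \text{False} \leftrightarrow \text{False} = \text{True}
((\lnot (p5 \to p4) \lor p2) \leftrightarrow p3) \oplus (p4 \leftrightarrow p2) = \text{True} \oplus \text{True} = \text{False}
p4 \oplus (((\lnot (p5 \to p4) \lor p2) \leftrightarrow p3) \oplus (p4 \leftrightarrow p2)) = \text{False} \oplus \text{False} = \text{False}
\lnot (p4 \oplus (((\lnot (p5 \to p4) \lor p2) \leftrightarrow p3) \oplus (p4 \leftrightarrow p2))) = \lnot \text{False} = \text{True}
p5 \lor p1 = \text{True} \lor \text{True} = \text{True}
p5 \leftrightarrow (p5 \lor p1) = \text{True} \leftrightarrow \text{True} = \text{True}
\lnot (p5 \leftrightarrow (p5 \lor p1)) = \lnot \text{True} = \text{False}
\lnot (p5 \leftrightarrow (p5 \lor p1)) \oplus p2 = \text{False} \oplus \text{False} = \text{False}
\lnot (\lnot (p5 \leftrightarrow (p5 \lor p1)) \oplus p2) = \lnot \text{False} = \text{True}
\lnot (\lnot (p5 \leftrightarrow (p5 \lor p1)) \oplus p2) \oplus p1 = \text{True} \oplus \text{True} = \text{False}
p2 \to p3 = \text{False} \to \text{True} = \text{True}
p6 \oplus (p2 \to p3) = \text{False} \oplus \text{True} = \text{True}
(\lnot (\lnot (p5 \leftrightarrow (p5 \lor p1)) \oplus p2) \oplus p1) \leftrightarrow (p6 \oplus (p2 \to p3)) = \text{False} \leftrightarrow \text{True} = \text{False}
\lnot (p4 \oplus (((\lnot (p5 \to p4) \lor p2) \leftrightarrow p3) \oplus (p4 \leftrightarrow p2))) \leftrightarrow ((\lnot (\lnot (p5 \leftrightarrow (p5 \lor p1)) \oplus p2) \oplus p1) \leftrightarrow (p6 \oplus (p2 \to p3))) = \text{True} \leftrightarrow \text{False} = \text{False}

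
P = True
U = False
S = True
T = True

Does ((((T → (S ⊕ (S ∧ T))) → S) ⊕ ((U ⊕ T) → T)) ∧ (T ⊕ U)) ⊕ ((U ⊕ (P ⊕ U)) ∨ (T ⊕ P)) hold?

Substituting P=True, U=False, S=True, T=True:
S ∧ T = True ∧ True = True
S ⊕ (S ∧ T) = True ⊕ True = False
T → (S ⊕ (S ∧ T)) = True → False = False
(T → (S ⊕ (S ∧ T))) → S = False → True = True
U ⊕ T = False ⊕ True = True
(U ⊕ T) → T = True → True = True
((T → (S ⊕ (S ∧ T))) → S) ⊕ ((U ⊕ T) → T) = True ⊕ True = False
T ⊕ U = True ⊕ False = True
(((T → (S ⊕ (S ∧ T))) → S) ⊕ ((U ⊕ T) → T)) ∧ (T ⊕ U) = False ∧ True = False
P ⊕ U = True ⊕ False = True
U ⊕ (P ⊕ U) = False ⊕ True = True
T ⊕ P = True ⊕ True = False
(U ⊕ (P ⊕ U)) ∨ (T ⊕ P) = True ∨ False = True
((((T → (S ⊕ (S ∧ T))) → S) ⊕ ((U ⊕ T) → T)) ∧ (T ⊕ U)) ⊕ ((U ⊕ (P ⊕ U)) ∨ (T ⊕ P)) = False ⊕ True = True

True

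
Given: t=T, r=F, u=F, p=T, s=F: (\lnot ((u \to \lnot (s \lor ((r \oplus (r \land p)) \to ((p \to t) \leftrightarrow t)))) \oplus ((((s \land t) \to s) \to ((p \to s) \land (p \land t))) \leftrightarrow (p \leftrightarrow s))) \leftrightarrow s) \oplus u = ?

r \land p = F \land T = F
r \oplus (r \land p) = F \oplus F = F
p \to t = T \to T = T
(p \to t) \leftrightarrow t = T \leftrightarrow T = T
(r \oplus (r \land p)) \to ((p \to t) \leftrightarrow t) = F \to T = T
s \lor ((r \oplus (r \land p)) \to ((p \to t) \leftrightarrow t)) = F \lor T = T
\lnot (s \lor ((r \oplus (r \land p)) \to ((p \to t) \leftrightarrow t))) = \lnot T = F
u \to \lnot (s \lor ((r \oplus (r \land p)) \to ((p \to t) \leftrightarrow t))) = F \to F = T
s \land t = F \land T = F
(s \land t) \to s = F \to F = T
p \to s = T \to F = F
p \land t = T \land T = T
(p \to s) \land (p \land t) = F \land T = F
((s \land t) \to s) \to ((p \to s) \land (p \land t)) = T \to F = F
p \leftrightarrow s = T \leftrightarrow F = F
(((s \land t) \to s) \to ((p \to s) \land (p \land t))) \leftrightarrow (p \leftrightarrow s) = F \leftrightarrow F = T
(u \to \lnot (s \lor ((r \oplus (r \land p)) \to ((p \to t) \leftrightarrow t)))) \oplus ((((s \land t) \to s) \to ((p \to s) \land (p \land t))) \leftrightarrow (p \leftrightarrow s)) = T \oplus T = F
\lnot ((u \to \lnot (s \lor ((r \oplus (r \land p)) \to ((p \to t) \leftrightarrow t)))) \oplus ((((s \land t) \to s) \to ((p \to s) \land (p \land t))) \leftrightarrow (p \leftrightarrow s))) = \lnot F = T
\lnot ((u \to \lnot (s \lor ((r \oplus (r \land p)) \to ((p \to t) \leftrightarrow t)))) \oplus ((((s \land t) \to s) \to ((p \to s) \land (p \land t))) \leftrightarrow (p \leftrightarrow s))) \leftrightarrow s = T \leftrightarrow F = F
(\lnot ((u \to \lnot (s \lor ((r \oplus (r \land p)) \to ((p \to t) \leftrightarrow t)))) \oplus ((((s \land t) \to s) \to ((p \to s) \land (p \land t))) \leftrightarrow (p \leftrightarrow s))) \leftrightarrow s) \oplus u = F \oplus F = F

F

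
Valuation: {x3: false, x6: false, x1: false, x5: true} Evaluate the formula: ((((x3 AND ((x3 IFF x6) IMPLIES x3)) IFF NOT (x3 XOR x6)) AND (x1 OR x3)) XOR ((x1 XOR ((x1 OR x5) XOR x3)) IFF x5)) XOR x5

x3 IFF x6 = false IFF false = true
(x3 IFF x6) IMPLIES x3 = true IMPLIES false = false
x3 AND ((x3 IFF x6) IMPLIES x3) = false AND false = false
x3 XOR x6 = false XOR false = false
NOT (x3 XOR x6) = NOT false = true
(x3 AND ((x3 IFF x6) IMPLIES x3)) IFF NOT (x3 XOR x6) = false IFF true = false
x1 OR x3 = false OR false = false
((x3 AND ((x3 IFF x6) IMPLIES x3)) IFF NOT (x3 XOR x6)) AND (x1 OR x3) = false AND false = false
x1 OR x5 = false OR true = true
(x1 OR x5) XOR x3 = true XOR false = true
x1 XOR ((x1 OR x5) XOR x3) = false XOR true = true
(x1 XOR ((x1 OR x5) XOR x3)) IFF x5 = true IFF true = true
(((x3 AND ((x3 IFF x6) IMPLIES x3)) IFF NOT (x3 XOR x6)) AND (x1 OR x3)) XOR ((x1 XOR ((x1 OR x5) XOR x3)) IFF x5) = false XOR true = true
((((x3 AND ((x3 IFF x6) IMPLIES x3)) IFF NOT (x3 XOR x6)) AND (x1 OR x3)) XOR ((x1 XOR ((x1 OR x5) XOR x3)) IFF x5)) XOR x5 = true XOR true = false

false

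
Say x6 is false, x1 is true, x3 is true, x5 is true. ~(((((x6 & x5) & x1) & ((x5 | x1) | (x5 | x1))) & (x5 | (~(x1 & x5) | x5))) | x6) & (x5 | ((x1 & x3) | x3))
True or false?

x6 & x5 = F & T = F
(x6 & x5) & x1 = F & T = F
x5 | x1 = T | T = T
x5 | x1 = T | T = T
(x5 | x1) | (x5 | x1) = T | T = T
((x6 & x5) & x1) & ((x5 | x1) | (x5 | x1)) = F & T = F
x1 & x5 = T & T = T
~(x1 & x5) = ~T = F
~(x1 & x5) | x5 = F | T = T
x5 | (~(x1 & x5) | x5) = T | T = T
(((x6 & x5) & x1) & ((x5 | x1) | (x5 | x1))) & (x5 | (~(x1 & x5) | x5)) = F & T = F
((((x6 & x5) & x1) & ((x5 | x1) | (x5 | x1))) & (x5 | (~(x1 & x5) | x5))) | x6 = F | F = F
~(((((x6 & x5) & x1) & ((x5 | x1) | (x5 | x1))) & (x5 | (~(x1 & x5) | x5))) | x6) = ~F = T
x1 & x3 = T & T = T
(x1 & x3) | x3 = T | T = T
x5 | ((x1 & x3) | x3) = T | T = T
~(((((x6 & x5) & x1) & ((x5 | x1) | (x5 | x1))) & (x5 | (~(x1 & x5) | x5))) | x6) & (x5 | ((x1 & x3) | x3)) = T & T = T

T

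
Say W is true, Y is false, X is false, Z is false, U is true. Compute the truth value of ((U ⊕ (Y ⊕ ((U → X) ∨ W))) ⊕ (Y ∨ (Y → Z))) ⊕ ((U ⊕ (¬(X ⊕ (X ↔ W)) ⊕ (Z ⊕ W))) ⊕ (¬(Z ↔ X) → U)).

True

U → X = True → False = False
(U → X) ∨ W = False ∨ True = True
Y ⊕ ((U → X) ∨ W) = False ⊕ True = True
U ⊕ (Y ⊕ ((U → X) ∨ W)) = True ⊕ True = False
Y → Z = False → False = True
Y ∨ (Y → Z) = False ∨ True = True
(U ⊕ (Y ⊕ ((U → X) ∨ W))) ⊕ (Y ∨ (Y → Z)) = False ⊕ True = True
X ↔ W = False ↔ True = False
X ⊕ (X ↔ W) = False ⊕ False = False
¬(X ⊕ (X ↔ W)) = ¬False = True
Z ⊕ W = False ⊕ True = True
¬(X ⊕ (X ↔ W)) ⊕ (Z ⊕ W) = True ⊕ True = False
U ⊕ (¬(X ⊕ (X ↔ W)) ⊕ (Z ⊕ W)) = True ⊕ False = True
Z ↔ X = False ↔ False = True
¬(Z ↔ X) = ¬True = False
¬(Z ↔ X) → U = False → True = True
(U ⊕ (¬(X ⊕ (X ↔ W)) ⊕ (Z ⊕ W))) ⊕ (¬(Z ↔ X) → U) = True ⊕ True = False
((U ⊕ (Y ⊕ ((U → X) ∨ W))) ⊕ (Y ∨ (Y → Z))) ⊕ ((U ⊕ (¬(X ⊕ (X ↔ W)) ⊕ (Z ⊕ W))) ⊕ (¬(Z ↔ X) → U)) = True ⊕ False = True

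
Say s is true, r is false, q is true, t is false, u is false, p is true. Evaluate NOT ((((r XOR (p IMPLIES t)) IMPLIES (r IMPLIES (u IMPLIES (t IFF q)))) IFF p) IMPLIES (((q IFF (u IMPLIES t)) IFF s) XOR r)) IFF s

p IMPLIES t = T IMPLIES F = F
r XOR (p IMPLIES t) = F XOR F = F
t IFF q = F IFF T = F
u IMPLIES (t IFF q) = F IMPLIES F = T
r IMPLIES (u IMPLIES (t IFF q)) = F IMPLIES T = T
(r XOR (p IMPLIES t)) IMPLIES (r IMPLIES (u IMPLIES (t IFF q))) = F IMPLIES T = T
((r XOR (p IMPLIES t)) IMPLIES (r IMPLIES (u IMPLIES (t IFF q)))) IFF p = T IFF T = T
u IMPLIES t = F IMPLIES F = T
q IFF (u IMPLIES t) = T IFF T = T
(q IFF (u IMPLIES t)) IFF s = T IFF T = T
((q IFF (u IMPLIES t)) IFF s) XOR r = T XOR F = T
(((r XOR (p IMPLIES t)) IMPLIES (r IMPLIES (u IMPLIES (t IFF q)))) IFF p) IMPLIES (((q IFF (u IMPLIES t)) IFF s) XOR r) = T IMPLIES T = T
NOT ((((r XOR (p IMPLIES t)) IMPLIES (r IMPLIES (u IMPLIES (t IFF q)))) IFF p) IMPLIES (((q IFF (u IMPLIES t)) IFF s) XOR r)) = NOT T = F
NOT ((((r XOR (p IMPLIES t)) IMPLIES (r IMPLIES (u IMPLIES (t IFF q)))) IFF p) IMPLIES (((q IFF (u IMPLIES t)) IFF s) XOR r)) IFF s = F IFF T = F

F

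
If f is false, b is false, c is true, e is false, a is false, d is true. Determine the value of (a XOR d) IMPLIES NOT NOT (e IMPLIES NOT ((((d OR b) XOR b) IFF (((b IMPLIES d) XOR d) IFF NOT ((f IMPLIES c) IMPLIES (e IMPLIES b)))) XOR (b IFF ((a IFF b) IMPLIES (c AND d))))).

T

a XOR d = F XOR T = T
d OR b = T OR F = T
(d OR b) XOR b = T XOR F = T
b IMPLIES d = F IMPLIES T = T
(b IMPLIES d) XOR d = T XOR T = F
f IMPLIES c = F IMPLIES T = T
e IMPLIES b = F IMPLIES F = T
(f IMPLIES c) IMPLIES (e IMPLIES b) = T IMPLIES T = T
NOT ((f IMPLIES c) IMPLIES (e IMPLIES b)) = NOT T = F
((b IMPLIES d) XOR d) IFF NOT ((f IMPLIES c) IMPLIES (e IMPLIES b)) = F IFF F = T
((d OR b) XOR b) IFF (((b IMPLIES d) XOR d) IFF NOT ((f IMPLIES c) IMPLIES (e IMPLIES b))) = T IFF T = T
a IFF b = F IFF F = T
c AND d = T AND T = T
(a IFF b) IMPLIES (c AND d) = T IMPLIES T = T
b IFF ((a IFF b) IMPLIES (c AND d)) = F IFF T = F
(((d OR b) XOR b) IFF (((b IMPLIES d) XOR d) IFF NOT ((f IMPLIES c) IMPLIES (e IMPLIES b)))) XOR (b IFF ((a IFF b) IMPLIES (c AND d))) = T XOR F = T
NOT ((((d OR b) XOR b) IFF (((b IMPLIES d) XOR d) IFF NOT ((f IMPLIES c) IMPLIES (e IMPLIES b)))) XOR (b IFF ((a IFF b) IMPLIES (c AND d)))) = NOT T = F
e IMPLIES NOT ((((d OR b) XOR b) IFF (((b IMPLIES d) XOR d) IFF NOT ((f IMPLIES c) IMPLIES (e IMPLIES b)))) XOR (b IFF ((a IFF b) IMPLIES (c AND d)))) = F IMPLIES F = T
NOT (e IMPLIES NOT ((((d OR b) XOR b) IFF (((b IMPLIES d) XOR d) IFF NOT ((f IMPLIES c) IMPLIES (e IMPLIES b)))) XOR (b IFF ((a IFF b) IMPLIES (c AND d))))) = NOT T = F
NOT NOT (e IMPLIES NOT ((((d OR b) XOR b) IFF (((b IMPLIES d) XOR d) IFF NOT ((f IMPLIES c) IMPLIES (e IMPLIES b)))) XOR (b IFF ((a IFF b) IMPLIES (c AND d))))) = NOT F = T
(a XOR d) IMPLIES NOT NOT (e IMPLIES NOT ((((d OR b) XOR b) IFF (((b IMPLIES d) XOR d) IFF NOT ((f IMPLIES c) IMPLIES (e IMPLIES b)))) XOR (b IFF ((a IFF b) IMPLIES (c AND d))))) = T IMPLIES T = T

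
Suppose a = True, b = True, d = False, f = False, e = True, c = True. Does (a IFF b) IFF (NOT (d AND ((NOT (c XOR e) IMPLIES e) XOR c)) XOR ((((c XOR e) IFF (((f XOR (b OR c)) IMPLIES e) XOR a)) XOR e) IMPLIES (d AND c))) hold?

Substituting a=True, b=True, d=False, f=False, e=True, c=True:
a IFF b = True IFF True = True
c XOR e = True XOR True = False
NOT (c XOR e) = NOT False = True
NOT (c XOR e) IMPLIES e = True IMPLIES True = True
(NOT (c XOR e) IMPLIES e) XOR c = True XOR True = False
d AND ((NOT (c XOR e) IMPLIES e) XOR c) = False AND False = False
NOT (d AND ((NOT (c XOR e) IMPLIES e) XOR c)) = NOT False = True
c XOR e = True XOR True = False
b OR c = True OR True = True
f XOR (b OR c) = False XOR True = True
(f XOR (b OR c)) IMPLIES e = True IMPLIES True = True
((f XOR (b OR c)) IMPLIES e) XOR a = True XOR True = False
(c XOR e) IFF (((f XOR (b OR c)) IMPLIES e) XOR a) = False IFF False = True
((c XOR e) IFF (((f XOR (b OR c)) IMPLIES e) XOR a)) XOR e = True XOR True = False
d AND c = False AND True = False
(((c XOR e) IFF (((f XOR (b OR c)) IMPLIES e) XOR a)) XOR e) IMPLIES (d AND c) = False IMPLIES False = True
NOT (d AND ((NOT (c XOR e) IMPLIES e) XOR c)) XOR ((((c XOR e) IFF (((f XOR (b OR c)) IMPLIES e) XOR a)) XOR e) IMPLIES (d AND c)) = True XOR True = False
(a IFF b) IFF (NOT (d AND ((NOT (c XOR e) IMPLIES e) XOR c)) XOR ((((c XOR e) IFF (((f XOR (b OR c)) IMPLIES e) XOR a)) XOR e) IMPLIES (d AND c))) = True IFF False = False

False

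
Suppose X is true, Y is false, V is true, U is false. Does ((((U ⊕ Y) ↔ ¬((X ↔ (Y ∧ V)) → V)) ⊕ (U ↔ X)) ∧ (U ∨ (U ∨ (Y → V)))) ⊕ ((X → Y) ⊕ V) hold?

F

Substituting X=T, Y=F, V=T, U=F:
U ⊕ Y = F ⊕ F = F
Y ∧ V = F ∧ T = F
X ↔ (Y ∧ V) = T ↔ F = F
(X ↔ (Y ∧ V)) → V = F → T = T
¬((X ↔ (Y ∧ V)) → V) = ¬T = F
(U ⊕ Y) ↔ ¬((X ↔ (Y ∧ V)) → V) = F ↔ F = T
U ↔ X = F ↔ T = F
((U ⊕ Y) ↔ ¬((X ↔ (Y ∧ V)) → V)) ⊕ (U ↔ X) = T ⊕ F = T
Y → V = F → T = T
U ∨ (Y → V) = F ∨ T = T
U ∨ (U ∨ (Y → V)) = F ∨ T = T
(((U ⊕ Y) ↔ ¬((X ↔ (Y ∧ V)) → V)) ⊕ (U ↔ X)) ∧ (U ∨ (U ∨ (Y → V))) = T ∧ T = T
X → Y = T → F = F
(X → Y) ⊕ V = F ⊕ T = T
((((U ⊕ Y) ↔ ¬((X ↔ (Y ∧ V)) → V)) ⊕ (U ↔ X)) ∧ (U ∨ (U ∨ (Y → V)))) ⊕ ((X → Y) ⊕ V) = T ⊕ T = F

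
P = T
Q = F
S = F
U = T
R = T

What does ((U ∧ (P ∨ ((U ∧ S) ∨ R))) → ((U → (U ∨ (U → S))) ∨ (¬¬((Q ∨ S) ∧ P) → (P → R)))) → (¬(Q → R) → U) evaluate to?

T

U ∧ S = T ∧ F = F
(U ∧ S) ∨ R = F ∨ T = T
P ∨ ((U ∧ S) ∨ R) = T ∨ T = T
U ∧ (P ∨ ((U ∧ S) ∨ R)) = T ∧ T = T
U → S = T → F = F
U ∨ (U → S) = T ∨ F = T
U → (U ∨ (U → S)) = T → T = T
Q ∨ S = F ∨ F = F
(Q ∨ S) ∧ P = F ∧ T = F
¬((Q ∨ S) ∧ P) = ¬F = T
¬¬((Q ∨ S) ∧ P) = ¬T = F
P → R = T → T = T
¬¬((Q ∨ S) ∧ P) → (P → R) = F → T = T
(U → (U ∨ (U → S))) ∨ (¬¬((Q ∨ S) ∧ P) → (P → R)) = T ∨ T = T
(U ∧ (P ∨ ((U ∧ S) ∨ R))) → ((U → (U ∨ (U → S))) ∨ (¬¬((Q ∨ S) ∧ P) → (P → R))) = T → T = T
Q → R = F → T = T
¬(Q → R) = ¬T = F
¬(Q → R) → U = F → T = T
((U ∧ (P ∨ ((U ∧ S) ∨ R))) → ((U → (U ∨ (U → S))) ∨ (¬¬((Q ∨ S) ∧ P) → (P → R)))) → (¬(Q → R) → U) = T → T = T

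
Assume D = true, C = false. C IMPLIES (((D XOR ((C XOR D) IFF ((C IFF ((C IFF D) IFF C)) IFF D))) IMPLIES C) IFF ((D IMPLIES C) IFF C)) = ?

true

Substituting D=true, C=false:
C XOR D = false XOR true = true
C IFF D = false IFF true = false
(C IFF D) IFF C = false IFF false = true
C IFF ((C IFF D) IFF C) = false IFF true = false
(C IFF ((C IFF D) IFF C)) IFF D = false IFF true = false
(C XOR D) IFF ((C IFF ((C IFF D) IFF C)) IFF D) = true IFF false = false
D XOR ((C XOR D) IFF ((C IFF ((C IFF D) IFF C)) IFF D)) = true XOR false = true
(D XOR ((C XOR D) IFF ((C IFF ((C IFF D) IFF C)) IFF D))) IMPLIES C = true IMPLIES false = false
D IMPLIES C = true IMPLIES false = false
(D IMPLIES C) IFF C = false IFF false = true
((D XOR ((C XOR D) IFF ((C IFF ((C IFF D) IFF C)) IFF D))) IMPLIES C) IFF ((D IMPLIES C) IFF C) = false IFF true = false
C IMPLIES (((D XOR ((C XOR D) IFF ((C IFF ((C IFF D) IFF C)) IFF D))) IMPLIES C) IFF ((D IMPLIES C) IFF C)) = false IMPLIES false = true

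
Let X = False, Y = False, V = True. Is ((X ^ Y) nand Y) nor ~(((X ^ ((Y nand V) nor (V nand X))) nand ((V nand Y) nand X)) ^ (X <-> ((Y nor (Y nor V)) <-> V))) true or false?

False

X ^ Y = False ^ False = False
(X ^ Y) nand Y = False nand False = True
Y nand V = False nand True = True
V nand X = True nand False = True
(Y nand V) nor (V nand X) = True nor True = False
X ^ ((Y nand V) nor (V nand X)) = False ^ False = False
V nand Y = True nand False = True
(V nand Y) nand X = True nand False = True
(X ^ ((Y nand V) nor (V nand X))) nand ((V nand Y) nand X) = False nand True = True
Y nor V = False nor True = False
Y nor (Y nor V) = False nor False = True
(Y nor (Y nor V)) <-> V = True <-> True = True
X <-> ((Y nor (Y nor V)) <-> V) = False <-> True = False
((X ^ ((Y nand V) nor (V nand X))) nand ((V nand Y) nand X)) ^ (X <-> ((Y nor (Y nor V)) <-> V)) = True ^ False = True
~(((X ^ ((Y nand V) nor (V nand X))) nand ((V nand Y) nand X)) ^ (X <-> ((Y nor (Y nor V)) <-> V))) = ~True = False
((X ^ Y) nand Y) nor ~(((X ^ ((Y nand V) nor (V nand X))) nand ((V nand Y) nand X)) ^ (X <-> ((Y nor (Y nor V)) <-> V))) = True nor False = False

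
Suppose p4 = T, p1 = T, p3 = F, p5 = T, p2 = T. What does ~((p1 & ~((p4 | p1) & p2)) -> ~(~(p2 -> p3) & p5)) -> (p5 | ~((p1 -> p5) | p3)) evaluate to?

T

p4 | p1 = T | T = T
(p4 | p1) & p2 = T & T = T
~((p4 | p1) & p2) = ~T = F
p1 & ~((p4 | p1) & p2) = T & F = F
p2 -> p3 = T -> F = F
~(p2 -> p3) = ~F = T
~(p2 -> p3) & p5 = T & T = T
~(~(p2 -> p3) & p5) = ~T = F
(p1 & ~((p4 | p1) & p2)) -> ~(~(p2 -> p3) & p5) = F -> F = T
~((p1 & ~((p4 | p1) & p2)) -> ~(~(p2 -> p3) & p5)) = ~T = F
p1 -> p5 = T -> T = T
(p1 -> p5) | p3 = T | F = T
~((p1 -> p5) | p3) = ~T = F
p5 | ~((p1 -> p5) | p3) = T | F = T
~((p1 & ~((p4 | p1) & p2)) -> ~(~(p2 -> p3) & p5)) -> (p5 | ~((p1 -> p5) | p3)) = F -> T = T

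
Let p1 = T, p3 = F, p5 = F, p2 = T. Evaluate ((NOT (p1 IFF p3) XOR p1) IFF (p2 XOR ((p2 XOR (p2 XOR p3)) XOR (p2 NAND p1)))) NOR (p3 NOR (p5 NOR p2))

F

Substituting p1=T, p3=F, p5=F, p2=T:
p1 IFF p3 = T IFF F = F
NOT (p1 IFF p3) = NOT F = T
NOT (p1 IFF p3) XOR p1 = T XOR T = F
p2 XOR p3 = T XOR F = T
p2 XOR (p2 XOR p3) = T XOR T = F
p2 NAND p1 = T NAND T = F
(p2 XOR (p2 XOR p3)) XOR (p2 NAND p1) = F XOR F = F
p2 XOR ((p2 XOR (p2 XOR p3)) XOR (p2 NAND p1)) = T XOR F = T
(NOT (p1 IFF p3) XOR p1) IFF (p2 XOR ((p2 XOR (p2 XOR p3)) XOR (p2 NAND p1))) = F IFF T = F
p5 NOR p2 = F NOR T = F
p3 NOR (p5 NOR p2) = F NOR F = T
((NOT (p1 IFF p3) XOR p1) IFF (p2 XOR ((p2 XOR (p2 XOR p3)) XOR (p2 NAND p1)))) NOR (p3 NOR (p5 NOR p2)) = F NOR T = F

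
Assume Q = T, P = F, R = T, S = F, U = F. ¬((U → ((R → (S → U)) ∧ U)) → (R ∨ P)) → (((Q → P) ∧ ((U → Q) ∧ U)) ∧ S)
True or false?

Substituting Q=T, P=F, R=T, S=F, U=F:
S → U = F → F = T
R → (S → U) = T → T = T
(R → (S → U)) ∧ U = T ∧ F = F
U → ((R → (S → U)) ∧ U) = F → F = T
R ∨ P = T ∨ F = T
(U → ((R → (S → U)) ∧ U)) → (R ∨ P) = T → T = T
¬((U → ((R → (S → U)) ∧ U)) → (R ∨ P)) = ¬T = F
Q → P = T → F = F
U → Q = F → T = T
(U → Q) ∧ U = T ∧ F = F
(Q → P) ∧ ((U → Q) ∧ U) = F ∧ F = F
((Q → P) ∧ ((U → Q) ∧ U)) ∧ S = F ∧ F = F
¬((U → ((R → (S → U)) ∧ U)) → (R ∨ P)) → (((Q → P) ∧ ((U → Q) ∧ U)) ∧ S) = F → F = T

T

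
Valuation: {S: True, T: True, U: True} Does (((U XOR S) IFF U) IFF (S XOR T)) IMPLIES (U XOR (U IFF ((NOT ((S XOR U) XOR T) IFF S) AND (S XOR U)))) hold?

True

Substituting S=True, T=True, U=True:
U XOR S = True XOR True = False
(U XOR S) IFF U = False IFF True = False
S XOR T = True XOR True = False
((U XOR S) IFF U) IFF (S XOR T) = False IFF False = True
S XOR U = True XOR True = False
(S XOR U) XOR T = False XOR True = True
NOT ((S XOR U) XOR T) = NOT True = False
NOT ((S XOR U) XOR T) IFF S = False IFF True = False
S XOR U = True XOR True = False
(NOT ((S XOR U) XOR T) IFF S) AND (S XOR U) = False AND False = False
U IFF ((NOT ((S XOR U) XOR T) IFF S) AND (S XOR U)) = True IFF False = False
U XOR (U IFF ((NOT ((S XOR U) XOR T) IFF S) AND (S XOR U))) = True XOR False = True
(((U XOR S) IFF U) IFF (S XOR T)) IMPLIES (U XOR (U IFF ((NOT ((S XOR U) XOR T) IFF S) AND (S XOR U)))) = True IMPLIES True = True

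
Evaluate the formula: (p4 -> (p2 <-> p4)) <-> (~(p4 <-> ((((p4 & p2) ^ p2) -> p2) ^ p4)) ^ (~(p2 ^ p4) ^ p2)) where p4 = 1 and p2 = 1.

Substituting p4=1, p2=1:
p2 <-> p4 = 1 <-> 1 = 1
p4 -> (p2 <-> p4) = 1 -> 1 = 1
p4 & p2 = 1 & 1 = 1
(p4 & p2) ^ p2 = 1 ^ 1 = 0
((p4 & p2) ^ p2) -> p2 = 0 -> 1 = 1
(((p4 & p2) ^ p2) -> p2) ^ p4 = 1 ^ 1 = 0
p4 <-> ((((p4 & p2) ^ p2) -> p2) ^ p4) = 1 <-> 0 = 0
~(p4 <-> ((((p4 & p2) ^ p2) -> p2) ^ p4)) = ~0 = 1
p2 ^ p4 = 1 ^ 1 = 0
~(p2 ^ p4) = ~0 = 1
~(p2 ^ p4) ^ p2 = 1 ^ 1 = 0
~(p4 <-> ((((p4 & p2) ^ p2) -> p2) ^ p4)) ^ (~(p2 ^ p4) ^ p2) = 1 ^ 0 = 1
(p4 -> (p2 <-> p4)) <-> (~(p4 <-> ((((p4 & p2) ^ p2) -> p2) ^ p4)) ^ (~(p2 ^ p4) ^ p2)) = 1 <-> 1 = 1

1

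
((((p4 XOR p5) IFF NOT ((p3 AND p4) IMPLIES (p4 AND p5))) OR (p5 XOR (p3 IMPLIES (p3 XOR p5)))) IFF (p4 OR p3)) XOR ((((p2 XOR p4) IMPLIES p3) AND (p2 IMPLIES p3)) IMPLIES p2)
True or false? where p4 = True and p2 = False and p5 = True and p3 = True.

True

p4 XOR p5 = True XOR True = False
p3 AND p4 = True AND True = True
p4 AND p5 = True AND True = True
(p3 AND p4) IMPLIES (p4 AND p5) = True IMPLIES True = True
NOT ((p3 AND p4) IMPLIES (p4 AND p5)) = NOT True = False
(p4 XOR p5) IFF NOT ((p3 AND p4) IMPLIES (p4 AND p5)) = False IFF False = True
p3 XOR p5 = True XOR True = False
p3 IMPLIES (p3 XOR p5) = True IMPLIES False = False
p5 XOR (p3 IMPLIES (p3 XOR p5)) = True XOR False = True
((p4 XOR p5) IFF NOT ((p3 AND p4) IMPLIES (p4 AND p5))) OR (p5 XOR (p3 IMPLIES (p3 XOR p5))) = True OR True = True
p4 OR p3 = True OR True = True
(((p4 XOR p5) IFF NOT ((p3 AND p4) IMPLIES (p4 AND p5))) OR (p5 XOR (p3 IMPLIES (p3 XOR p5)))) IFF (p4 OR p3) = True IFF True = True
p2 XOR p4 = False XOR True = True
(p2 XOR p4) IMPLIES p3 = True IMPLIES True = True
p2 IMPLIES p3 = False IMPLIES True = True
((p2 XOR p4) IMPLIES p3) AND (p2 IMPLIES p3) = True AND True = True
(((p2 XOR p4) IMPLIES p3) AND (p2 IMPLIES p3)) IMPLIES p2 = True IMPLIES False = False
((((p4 XOR p5) IFF NOT ((p3 AND p4) IMPLIES (p4 AND p5))) OR (p5 XOR (p3 IMPLIES (p3 XOR p5)))) IFF (p4 OR p3)) XOR ((((p2 XOR p4) IMPLIES p3) AND (p2 IMPLIES p3)) IMPLIES p2) = True XOR False = True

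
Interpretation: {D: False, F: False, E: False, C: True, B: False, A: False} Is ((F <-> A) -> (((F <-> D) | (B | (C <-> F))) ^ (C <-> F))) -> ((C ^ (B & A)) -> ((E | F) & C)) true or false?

Substituting D=False, F=False, E=False, C=True, B=False, A=False:
F <-> A = False <-> False = True
F <-> D = False <-> False = True
C <-> F = True <-> False = False
B | (C <-> F) = False | False = False
(F <-> D) | (B | (C <-> F)) = True | False = True
C <-> F = True <-> False = False
((F <-> D) | (B | (C <-> F))) ^ (C <-> F) = True ^ False = True
(F <-> A) -> (((F <-> D) | (B | (C <-> F))) ^ (C <-> F)) = True -> True = True
B & A = False & False = False
C ^ (B & A) = True ^ False = True
E | F = False | False = False
(E | F) & C = False & True = False
(C ^ (B & A)) -> ((E | F) & C) = True -> False = False
((F <-> A) -> (((F <-> D) | (B | (C <-> F))) ^ (C <-> F))) -> ((C ^ (B & A)) -> ((E | F) & C)) = True -> False = False

False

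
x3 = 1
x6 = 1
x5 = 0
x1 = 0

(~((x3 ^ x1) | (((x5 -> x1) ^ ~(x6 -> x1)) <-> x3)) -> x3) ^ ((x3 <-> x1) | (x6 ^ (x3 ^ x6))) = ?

x3 ^ x1 = 1 ^ 0 = 1
x5 -> x1 = 0 -> 0 = 1
x6 -> x1 = 1 -> 0 = 0
~(x6 -> x1) = ~0 = 1
(x5 -> x1) ^ ~(x6 -> x1) = 1 ^ 1 = 0
((x5 -> x1) ^ ~(x6 -> x1)) <-> x3 = 0 <-> 1 = 0
(x3 ^ x1) | (((x5 -> x1) ^ ~(x6 -> x1)) <-> x3) = 1 | 0 = 1
~((x3 ^ x1) | (((x5 -> x1) ^ ~(x6 -> x1)) <-> x3)) = ~1 = 0
~((x3 ^ x1) | (((x5 -> x1) ^ ~(x6 -> x1)) <-> x3)) -> x3 = 0 -> 1 = 1
x3 <-> x1 = 1 <-> 0 = 0
x3 ^ x6 = 1 ^ 1 = 0
x6 ^ (x3 ^ x6) = 1 ^ 0 = 1
(x3 <-> x1) | (x6 ^ (x3 ^ x6)) = 0 | 1 = 1
(~((x3 ^ x1) | (((x5 -> x1) ^ ~(x6 -> x1)) <-> x3)) -> x3) ^ ((x3 <-> x1) | (x6 ^ (x3 ^ x6))) = 1 ^ 1 = 0

0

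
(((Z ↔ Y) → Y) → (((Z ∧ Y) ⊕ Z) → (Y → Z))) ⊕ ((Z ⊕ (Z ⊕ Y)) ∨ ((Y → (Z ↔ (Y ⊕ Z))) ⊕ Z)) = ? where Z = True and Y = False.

True

Z ↔ Y = True ↔ False = False
(Z ↔ Y) → Y = False → False = True
Z ∧ Y = True ∧ False = False
(Z ∧ Y) ⊕ Z = False ⊕ True = True
Y → Z = False → True = True
((Z ∧ Y) ⊕ Z) → (Y → Z) = True → True = True
((Z ↔ Y) → Y) → (((Z ∧ Y) ⊕ Z) → (Y → Z)) = True → True = True
Z ⊕ Y = True ⊕ False = True
Z ⊕ (Z ⊕ Y) = True ⊕ True = False
Y ⊕ Z = False ⊕ True = True
Z ↔ (Y ⊕ Z) = True ↔ True = True
Y → (Z ↔ (Y ⊕ Z)) = False → True = True
(Y → (Z ↔ (Y ⊕ Z))) ⊕ Z = True ⊕ True = False
(Z ⊕ (Z ⊕ Y)) ∨ ((Y → (Z ↔ (Y ⊕ Z))) ⊕ Z) = False ∨ False = False
(((Z ↔ Y) → Y) → (((Z ∧ Y) ⊕ Z) → (Y → Z))) ⊕ ((Z ⊕ (Z ⊕ Y)) ∨ ((Y → (Z ↔ (Y ⊕ Z))) ⊕ Z)) = True ⊕ False = True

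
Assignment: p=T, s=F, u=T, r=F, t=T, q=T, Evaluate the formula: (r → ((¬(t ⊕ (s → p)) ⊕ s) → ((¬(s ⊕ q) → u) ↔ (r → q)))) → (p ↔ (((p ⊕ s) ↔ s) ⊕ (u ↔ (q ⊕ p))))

F

s → p = F → T = T
t ⊕ (s → p) = T ⊕ T = F
¬(t ⊕ (s → p)) = ¬F = T
¬(t ⊕ (s → p)) ⊕ s = T ⊕ F = T
s ⊕ q = F ⊕ T = T
¬(s ⊕ q) = ¬T = F
¬(s ⊕ q) → u = F → T = T
r → q = F → T = T
(¬(s ⊕ q) → u) ↔ (r → q) = T ↔ T = T
(¬(t ⊕ (s → p)) ⊕ s) → ((¬(s ⊕ q) → u) ↔ (r → q)) = T → T = T
r → ((¬(t ⊕ (s → p)) ⊕ s) → ((¬(s ⊕ q) → u) ↔ (r → q))) = F → T = T
p ⊕ s = T ⊕ F = T
(p ⊕ s) ↔ s = T ↔ F = F
q ⊕ p = T ⊕ T = F
u ↔ (q ⊕ p) = T ↔ F = F
((p ⊕ s) ↔ s) ⊕ (u ↔ (q ⊕ p)) = F ⊕ F = F
p ↔ (((p ⊕ s) ↔ s) ⊕ (u ↔ (q ⊕ p))) = T ↔ F = F
(r → ((¬(t ⊕ (s → p)) ⊕ s) → ((¬(s ⊕ q) → u) ↔ (r → q)))) → (p ↔ (((p ⊕ s) ↔ s) ⊕ (u ↔ (q ⊕ p)))) = T → F = F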